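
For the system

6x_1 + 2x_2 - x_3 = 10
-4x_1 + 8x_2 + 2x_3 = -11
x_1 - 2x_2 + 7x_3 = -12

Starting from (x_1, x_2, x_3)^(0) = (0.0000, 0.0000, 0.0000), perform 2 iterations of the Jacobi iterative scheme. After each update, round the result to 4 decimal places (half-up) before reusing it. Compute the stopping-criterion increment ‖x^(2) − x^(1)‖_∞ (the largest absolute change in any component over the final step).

1.2619

Iteration 1:
  x_1 = (10 - (2)·0.0000 - (-1)·0.0000) / (6) = 1.6667
  x_2 = (-11 - (-4)·0.0000 - (2)·0.0000) / (8) = -1.3750
  x_3 = (-12 - (1)·0.0000 - (-2)·0.0000) / (7) = -1.7143
Iteration 2:
  x_1 = (10 - (2)·-1.3750 - (-1)·-1.7143) / (6) = 1.8393
  x_2 = (-11 - (-4)·1.6667 - (2)·-1.7143) / (8) = -0.1131
  x_3 = (-12 - (1)·1.6667 - (-2)·-1.3750) / (7) = -2.3452
Change: (0.1726, 1.2619, -0.6309) → max |·| = 1.2619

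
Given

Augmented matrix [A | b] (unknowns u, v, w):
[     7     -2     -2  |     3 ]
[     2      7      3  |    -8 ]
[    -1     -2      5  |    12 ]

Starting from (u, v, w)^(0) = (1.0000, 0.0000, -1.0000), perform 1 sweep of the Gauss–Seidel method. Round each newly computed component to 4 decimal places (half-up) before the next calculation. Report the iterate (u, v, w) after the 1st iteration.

Iteration 1:
  u = (3 - (-2)·0.0000 - (-2)·-1.0000) / (7) = 0.1429
  v = (-8 - (2)·0.1429 - (3)·-1.0000) / (7) = -0.7551
  w = (12 - (-1)·0.1429 - (-2)·-0.7551) / (5) = 2.1265

(0.1429, -0.7551, 2.1265)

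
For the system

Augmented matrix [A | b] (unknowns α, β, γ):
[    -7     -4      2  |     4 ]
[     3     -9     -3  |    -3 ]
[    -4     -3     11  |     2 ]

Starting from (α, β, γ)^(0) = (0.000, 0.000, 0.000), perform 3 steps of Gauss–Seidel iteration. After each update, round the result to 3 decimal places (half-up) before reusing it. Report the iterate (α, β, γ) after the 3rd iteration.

(-0.643, 0.127, -0.017)

Iteration 1:
  α = (4 - (-4)·0.000 - (2)·0.000) / (-7) = -0.571
  β = (-3 - (3)·-0.571 - (-3)·0.000) / (-9) = 0.143
  γ = (2 - (-4)·-0.571 - (-3)·0.143) / (11) = 0.013
Iteration 2:
  α = (4 - (-4)·0.143 - (2)·0.013) / (-7) = -0.649
  β = (-3 - (3)·-0.649 - (-3)·0.013) / (-9) = 0.113
  γ = (2 - (-4)·-0.649 - (-3)·0.113) / (11) = -0.023
Iteration 3:
  α = (4 - (-4)·0.113 - (2)·-0.023) / (-7) = -0.643
  β = (-3 - (3)·-0.643 - (-3)·-0.023) / (-9) = 0.127
  γ = (2 - (-4)·-0.643 - (-3)·0.127) / (11) = -0.017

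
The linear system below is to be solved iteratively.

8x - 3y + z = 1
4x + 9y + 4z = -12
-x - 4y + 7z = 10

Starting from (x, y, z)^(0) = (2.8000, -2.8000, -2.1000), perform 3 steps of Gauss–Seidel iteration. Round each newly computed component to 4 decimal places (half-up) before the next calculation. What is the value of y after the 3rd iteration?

-1.2144

Iteration 1:
  x = (1 - (-3)·-2.8000 - (1)·-2.1000) / (8) = -0.6625
  y = (-12 - (4)·-0.6625 - (4)·-2.1000) / (9) = -0.1056
  z = (10 - (-1)·-0.6625 - (-4)·-0.1056) / (7) = 1.2736
Iteration 2:
  x = (1 - (-3)·-0.1056 - (1)·1.2736) / (8) = -0.0738
  y = (-12 - (4)·-0.0738 - (4)·1.2736) / (9) = -1.8666
  z = (10 - (-1)·-0.0738 - (-4)·-1.8666) / (7) = 0.3514
Iteration 3:
  x = (1 - (-3)·-1.8666 - (1)·0.3514) / (8) = -0.6189
  y = (-12 - (4)·-0.6189 - (4)·0.3514) / (9) = -1.2144
  z = (10 - (-1)·-0.6189 - (-4)·-1.2144) / (7) = 0.6462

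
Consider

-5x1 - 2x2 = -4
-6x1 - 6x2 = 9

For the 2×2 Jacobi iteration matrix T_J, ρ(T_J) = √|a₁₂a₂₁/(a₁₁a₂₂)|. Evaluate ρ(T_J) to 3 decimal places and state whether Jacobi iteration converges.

a₁₂a₂₁/(a₁₁a₂₂) = (-2)·(-6) / ((-5)·(-6)) = 0.400000
ρ = √|0.400000| = √0.400000 = 0.632
ρ < 1, so Jacobi converges

0.632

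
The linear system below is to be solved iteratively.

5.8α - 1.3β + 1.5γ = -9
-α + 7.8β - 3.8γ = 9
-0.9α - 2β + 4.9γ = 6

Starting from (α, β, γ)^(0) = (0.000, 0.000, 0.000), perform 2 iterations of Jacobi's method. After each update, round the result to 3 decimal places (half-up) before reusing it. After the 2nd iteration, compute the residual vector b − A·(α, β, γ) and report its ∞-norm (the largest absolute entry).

Iteration 1:
  α = (-9 - (-1.3)·0.000 - (1.5)·0.000) / (5.8) = -1.552
  β = (9 - (-1)·0.000 - (-3.8)·0.000) / (7.8) = 1.154
  γ = (6 - (-0.9)·0.000 - (-2)·0.000) / (4.9) = 1.224
Iteration 2:
  α = (-9 - (-1.3)·1.154 - (1.5)·1.224) / (5.8) = -1.610
  β = (9 - (-1)·-1.552 - (-3.8)·1.224) / (7.8) = 1.551
  γ = (6 - (-0.9)·-1.552 - (-2)·1.154) / (4.9) = 1.410
Residual b − A·x = (0.239, 0.650, 0.744); ∞-norm = 0.744

0.744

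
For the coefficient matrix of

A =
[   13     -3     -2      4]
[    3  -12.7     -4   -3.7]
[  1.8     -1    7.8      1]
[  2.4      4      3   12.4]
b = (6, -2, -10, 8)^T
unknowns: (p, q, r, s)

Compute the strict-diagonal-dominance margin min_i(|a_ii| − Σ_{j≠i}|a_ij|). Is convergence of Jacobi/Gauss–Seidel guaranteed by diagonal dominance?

row 1: |13| − (3+2+4) = 4
row 2: |-12.7| − (3+4+3.7) = 2
row 3: |7.8| − (1.8+1+1) = 4
row 4: |12.4| − (2.4+4+3) = 3
minimum over rows = 2 → strictly diagonally dominant (convergence guaranteed)

2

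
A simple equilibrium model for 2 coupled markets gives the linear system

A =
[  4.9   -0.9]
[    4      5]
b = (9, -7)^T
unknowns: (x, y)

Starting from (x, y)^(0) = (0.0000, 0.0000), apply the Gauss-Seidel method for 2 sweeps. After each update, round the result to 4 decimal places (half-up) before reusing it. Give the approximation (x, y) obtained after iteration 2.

Iteration 1:
  x = (9 - (-0.9)·0.0000) / (4.9) = 1.8367
  y = (-7 - (4)·1.8367) / (5) = -2.8694
Iteration 2:
  x = (9 - (-0.9)·-2.8694) / (4.9) = 1.3097
  y = (-7 - (4)·1.3097) / (5) = -2.4478

(1.3097, -2.4478)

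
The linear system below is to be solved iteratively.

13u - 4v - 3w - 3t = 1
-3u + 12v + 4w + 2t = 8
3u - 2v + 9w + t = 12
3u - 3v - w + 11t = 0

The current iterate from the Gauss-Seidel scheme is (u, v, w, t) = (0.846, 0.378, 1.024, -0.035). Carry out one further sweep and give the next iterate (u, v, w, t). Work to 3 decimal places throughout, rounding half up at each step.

One sweep:
  u = (1 - (-4)·0.378 - (-3)·1.024 - (-3)·-0.035) / (13) = 0.421
  v = (8 - (-3)·0.421 - (4)·1.024 - (2)·-0.035) / (12) = 0.436
  w = (12 - (3)·0.421 - (-2)·0.436 - (1)·-0.035) / (9) = 1.294
  t = (0 - (3)·0.421 - (-3)·0.436 - (-1)·1.294) / (11) = 0.122

(0.421, 0.436, 1.294, 0.122)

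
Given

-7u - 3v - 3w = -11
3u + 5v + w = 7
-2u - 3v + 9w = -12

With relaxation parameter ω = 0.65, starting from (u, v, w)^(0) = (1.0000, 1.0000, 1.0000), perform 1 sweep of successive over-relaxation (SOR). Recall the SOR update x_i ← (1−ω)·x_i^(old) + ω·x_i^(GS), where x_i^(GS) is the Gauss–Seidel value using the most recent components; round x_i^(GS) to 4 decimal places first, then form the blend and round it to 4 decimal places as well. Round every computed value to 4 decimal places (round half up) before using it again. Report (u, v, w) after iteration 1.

(0.8143, 0.8124, -0.2230)

Iteration 1:
  u: GS value = (-11 - (-3)·1.0000 - (-3)·1.0000) / (-7) = 0.7143;  u ← (1−ω)·1.0000 + ω·0.7143 = 0.8143
  v: GS value = (7 - (3)·0.8143 - (1)·1.0000) / (5) = 0.7114;  v ← (1−ω)·1.0000 + ω·0.7114 = 0.8124
  w: GS value = (-12 - (-2)·0.8143 - (-3)·0.8124) / (9) = -0.8816;  w ← (1−ω)·1.0000 + ω·-0.8816 = -0.2230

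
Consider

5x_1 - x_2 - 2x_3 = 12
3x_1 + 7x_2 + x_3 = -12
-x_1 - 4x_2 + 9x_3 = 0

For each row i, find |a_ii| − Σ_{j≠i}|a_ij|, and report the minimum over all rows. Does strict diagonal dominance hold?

row 1: |5| − (1+2) = 2
row 2: |7| − (3+1) = 3
row 3: |9| − (1+4) = 4
minimum over rows = 2 → strictly diagonally dominant (convergence guaranteed)

2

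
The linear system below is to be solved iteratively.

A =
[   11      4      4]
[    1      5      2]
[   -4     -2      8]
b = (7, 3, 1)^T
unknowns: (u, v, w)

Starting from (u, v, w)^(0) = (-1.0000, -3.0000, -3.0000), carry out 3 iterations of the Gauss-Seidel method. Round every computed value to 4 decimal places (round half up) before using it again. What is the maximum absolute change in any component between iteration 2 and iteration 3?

Iteration 1:
  u = (7 - (4)·-3.0000 - (4)·-3.0000) / (11) = 2.8182
  v = (3 - (1)·2.8182 - (2)·-3.0000) / (5) = 1.2364
  w = (1 - (-4)·2.8182 - (-2)·1.2364) / (8) = 1.8432
Iteration 2:
  u = (7 - (4)·1.2364 - (4)·1.8432) / (11) = -0.4835
  v = (3 - (1)·-0.4835 - (2)·1.8432) / (5) = -0.0406
  w = (1 - (-4)·-0.4835 - (-2)·-0.0406) / (8) = -0.1269
Iteration 3:
  u = (7 - (4)·-0.0406 - (4)·-0.1269) / (11) = 0.6973
  v = (3 - (1)·0.6973 - (2)·-0.1269) / (5) = 0.5113
  w = (1 - (-4)·0.6973 - (-2)·0.5113) / (8) = 0.6015
Change: (1.1808, 0.5519, 0.7284) → max |·| = 1.1808

1.1808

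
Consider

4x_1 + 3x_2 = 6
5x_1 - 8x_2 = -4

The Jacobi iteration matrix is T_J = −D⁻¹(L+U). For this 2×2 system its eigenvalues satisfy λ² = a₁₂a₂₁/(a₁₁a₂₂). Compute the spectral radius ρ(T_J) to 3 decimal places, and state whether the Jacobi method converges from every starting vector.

0.685

a₁₂a₂₁/(a₁₁a₂₂) = (3)·(5) / ((4)·(-8)) = -0.468750
ρ = √|-0.468750| = √0.468750 = 0.685
ρ < 1, so Jacobi converges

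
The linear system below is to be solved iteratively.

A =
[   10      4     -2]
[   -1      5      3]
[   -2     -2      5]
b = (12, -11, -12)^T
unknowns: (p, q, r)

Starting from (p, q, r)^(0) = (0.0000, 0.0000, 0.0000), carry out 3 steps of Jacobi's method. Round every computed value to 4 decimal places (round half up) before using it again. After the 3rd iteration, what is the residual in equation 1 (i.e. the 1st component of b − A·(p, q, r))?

Iteration 1:
  p = (12 - (4)·0.0000 - (-2)·0.0000) / (10) = 1.2000
  q = (-11 - (-1)·0.0000 - (3)·0.0000) / (5) = -2.2000
  r = (-12 - (-2)·0.0000 - (-2)·0.0000) / (5) = -2.4000
Iteration 2:
  p = (12 - (4)·-2.2000 - (-2)·-2.4000) / (10) = 1.6000
  q = (-11 - (-1)·1.2000 - (3)·-2.4000) / (5) = -0.5200
  r = (-12 - (-2)·1.2000 - (-2)·-2.2000) / (5) = -2.8000
Iteration 3:
  p = (12 - (4)·-0.5200 - (-2)·-2.8000) / (10) = 0.8480
  q = (-11 - (-1)·1.6000 - (3)·-2.8000) / (5) = -0.2000
  r = (-12 - (-2)·1.6000 - (-2)·-0.5200) / (5) = -1.9680
Residual b − A·x = (0.3840, -3.2480, -0.8640)

0.3840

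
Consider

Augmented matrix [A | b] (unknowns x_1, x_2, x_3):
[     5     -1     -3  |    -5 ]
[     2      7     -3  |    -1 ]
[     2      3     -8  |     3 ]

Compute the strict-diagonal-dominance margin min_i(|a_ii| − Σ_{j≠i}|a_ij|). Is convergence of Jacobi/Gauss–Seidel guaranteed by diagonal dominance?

1

row 1: |5| − (1+3) = 1
row 2: |7| − (2+3) = 2
row 3: |-8| − (2+3) = 3
minimum over rows = 1 → strictly diagonally dominant (convergence guaranteed)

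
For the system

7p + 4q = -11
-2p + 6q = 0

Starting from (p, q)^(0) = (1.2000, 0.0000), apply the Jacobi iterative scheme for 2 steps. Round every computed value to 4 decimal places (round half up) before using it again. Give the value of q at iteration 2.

-0.5238

Iteration 1:
  p = (-11 - (4)·0.0000) / (7) = -1.5714
  q = (0 - (-2)·1.2000) / (6) = 0.4000
Iteration 2:
  p = (-11 - (4)·0.4000) / (7) = -1.8000
  q = (0 - (-2)·-1.5714) / (6) = -0.5238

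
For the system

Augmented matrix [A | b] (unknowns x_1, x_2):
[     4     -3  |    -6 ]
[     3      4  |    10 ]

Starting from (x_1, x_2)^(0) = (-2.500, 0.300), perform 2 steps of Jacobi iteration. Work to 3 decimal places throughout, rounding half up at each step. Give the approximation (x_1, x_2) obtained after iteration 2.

Iteration 1:
  x_1 = (-6 - (-3)·0.300) / (4) = -1.275
  x_2 = (10 - (3)·-2.500) / (4) = 4.375
Iteration 2:
  x_1 = (-6 - (-3)·4.375) / (4) = 1.781
  x_2 = (10 - (3)·-1.275) / (4) = 3.456

(1.781, 3.456)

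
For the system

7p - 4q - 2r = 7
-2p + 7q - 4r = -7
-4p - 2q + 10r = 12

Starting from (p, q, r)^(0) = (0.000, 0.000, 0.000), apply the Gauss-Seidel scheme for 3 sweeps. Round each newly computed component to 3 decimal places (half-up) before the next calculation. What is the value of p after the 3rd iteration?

Iteration 1:
  p = (7 - (-4)·0.000 - (-2)·0.000) / (7) = 1.000
  q = (-7 - (-2)·1.000 - (-4)·0.000) / (7) = -0.714
  r = (12 - (-4)·1.000 - (-2)·-0.714) / (10) = 1.457
Iteration 2:
  p = (7 - (-4)·-0.714 - (-2)·1.457) / (7) = 1.008
  q = (-7 - (-2)·1.008 - (-4)·1.457) / (7) = 0.121
  r = (12 - (-4)·1.008 - (-2)·0.121) / (10) = 1.627
Iteration 3:
  p = (7 - (-4)·0.121 - (-2)·1.627) / (7) = 1.534
  q = (-7 - (-2)·1.534 - (-4)·1.627) / (7) = 0.368
  r = (12 - (-4)·1.534 - (-2)·0.368) / (10) = 1.887

1.534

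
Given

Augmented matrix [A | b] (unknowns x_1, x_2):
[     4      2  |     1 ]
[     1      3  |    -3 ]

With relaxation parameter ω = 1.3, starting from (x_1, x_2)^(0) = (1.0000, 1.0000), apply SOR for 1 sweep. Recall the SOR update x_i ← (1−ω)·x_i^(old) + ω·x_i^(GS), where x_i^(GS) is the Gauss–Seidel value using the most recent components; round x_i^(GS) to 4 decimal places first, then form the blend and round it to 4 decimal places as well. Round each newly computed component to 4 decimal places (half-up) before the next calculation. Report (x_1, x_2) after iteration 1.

Iteration 1:
  x_1: GS value = (1 - (2)·1.0000) / (4) = -0.2500;  x_1 ← (1−ω)·1.0000 + ω·-0.2500 = -0.6250
  x_2: GS value = (-3 - (1)·-0.6250) / (3) = -0.7917;  x_2 ← (1−ω)·1.0000 + ω·-0.7917 = -1.3292

(-0.6250, -1.3292)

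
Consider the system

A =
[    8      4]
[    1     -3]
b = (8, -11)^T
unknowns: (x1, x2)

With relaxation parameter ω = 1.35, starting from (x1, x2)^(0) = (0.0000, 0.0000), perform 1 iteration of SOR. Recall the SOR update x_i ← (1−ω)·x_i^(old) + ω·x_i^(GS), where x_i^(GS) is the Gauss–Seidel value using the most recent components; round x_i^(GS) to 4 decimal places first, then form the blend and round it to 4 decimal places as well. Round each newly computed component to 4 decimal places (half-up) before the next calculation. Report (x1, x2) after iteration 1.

(1.3500, 5.5575)

Iteration 1:
  x1: GS value = (8 - (4)·0.0000) / (8) = 1.0000;  x1 ← (1−ω)·0.0000 + ω·1.0000 = 1.3500
  x2: GS value = (-11 - (1)·1.3500) / (-3) = 4.1167;  x2 ← (1−ω)·0.0000 + ω·4.1167 = 5.5575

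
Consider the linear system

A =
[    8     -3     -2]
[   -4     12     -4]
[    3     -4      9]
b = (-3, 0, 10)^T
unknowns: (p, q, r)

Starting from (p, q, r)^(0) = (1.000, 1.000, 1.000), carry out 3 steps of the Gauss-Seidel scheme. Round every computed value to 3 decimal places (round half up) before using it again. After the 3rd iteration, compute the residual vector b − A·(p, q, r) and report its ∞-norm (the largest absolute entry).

0.092

Iteration 1:
  p = (-3 - (-3)·1.000 - (-2)·1.000) / (8) = 0.250
  q = (0 - (-4)·0.250 - (-4)·1.000) / (12) = 0.417
  r = (10 - (3)·0.250 - (-4)·0.417) / (9) = 1.213
Iteration 2:
  p = (-3 - (-3)·0.417 - (-2)·1.213) / (8) = 0.085
  q = (0 - (-4)·0.085 - (-4)·1.213) / (12) = 0.433
  r = (10 - (3)·0.085 - (-4)·0.433) / (9) = 1.275
Iteration 3:
  p = (-3 - (-3)·0.433 - (-2)·1.275) / (8) = 0.106
  q = (0 - (-4)·0.106 - (-4)·1.275) / (12) = 0.460
  r = (10 - (3)·0.106 - (-4)·0.460) / (9) = 1.280
Residual b − A·x = (0.092, 0.024, 0.002); ∞-norm = 0.092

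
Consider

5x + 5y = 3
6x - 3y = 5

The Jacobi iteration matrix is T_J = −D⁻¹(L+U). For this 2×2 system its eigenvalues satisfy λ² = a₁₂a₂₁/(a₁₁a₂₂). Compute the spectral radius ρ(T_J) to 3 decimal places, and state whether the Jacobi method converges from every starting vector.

a₁₂a₂₁/(a₁₁a₂₂) = (5)·(6) / ((5)·(-3)) = -2.000000
ρ = √|-2.000000| = √2.000000 = 1.414
ρ > 1, so Jacobi diverges

1.414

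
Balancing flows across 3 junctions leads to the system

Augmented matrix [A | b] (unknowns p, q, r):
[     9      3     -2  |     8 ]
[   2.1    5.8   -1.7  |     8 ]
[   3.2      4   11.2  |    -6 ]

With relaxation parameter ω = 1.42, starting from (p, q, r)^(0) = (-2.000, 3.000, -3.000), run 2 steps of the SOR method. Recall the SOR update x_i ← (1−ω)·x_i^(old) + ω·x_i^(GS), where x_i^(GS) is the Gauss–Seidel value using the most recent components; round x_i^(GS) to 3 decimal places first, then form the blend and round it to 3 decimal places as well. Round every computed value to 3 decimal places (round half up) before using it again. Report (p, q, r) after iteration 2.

(1.827, 1.533, -2.622)

Iteration 1:
  p: GS value = (8 - (3)·3.000 - (-2)·-3.000) / (9) = -0.778;  p ← (1−ω)·-2.000 + ω·-0.778 = -0.265
  q: GS value = (8 - (2.1)·-0.265 - (-1.7)·-3.000) / (5.8) = 0.596;  q ← (1−ω)·3.000 + ω·0.596 = -0.414
  r: GS value = (-6 - (3.2)·-0.265 - (4)·-0.414) / (11.2) = -0.312;  r ← (1−ω)·-3.000 + ω·-0.312 = 0.817
Iteration 2:
  p: GS value = (8 - (3)·-0.414 - (-2)·0.817) / (9) = 1.208;  p ← (1−ω)·-0.265 + ω·1.208 = 1.827
  q: GS value = (8 - (2.1)·1.827 - (-1.7)·0.817) / (5.8) = 0.957;  q ← (1−ω)·-0.414 + ω·0.957 = 1.533
  r: GS value = (-6 - (3.2)·1.827 - (4)·1.533) / (11.2) = -1.605;  r ← (1−ω)·0.817 + ω·-1.605 = -2.622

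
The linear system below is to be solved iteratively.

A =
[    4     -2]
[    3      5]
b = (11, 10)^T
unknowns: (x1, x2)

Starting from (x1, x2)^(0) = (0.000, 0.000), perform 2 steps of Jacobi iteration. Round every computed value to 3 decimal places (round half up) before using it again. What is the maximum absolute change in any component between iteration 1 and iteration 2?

Iteration 1:
  x1 = (11 - (-2)·0.000) / (4) = 2.750
  x2 = (10 - (3)·0.000) / (5) = 2.000
Iteration 2:
  x1 = (11 - (-2)·2.000) / (4) = 3.750
  x2 = (10 - (3)·2.750) / (5) = 0.350
Change: (1.000, -1.650) → max |·| = 1.650

1.650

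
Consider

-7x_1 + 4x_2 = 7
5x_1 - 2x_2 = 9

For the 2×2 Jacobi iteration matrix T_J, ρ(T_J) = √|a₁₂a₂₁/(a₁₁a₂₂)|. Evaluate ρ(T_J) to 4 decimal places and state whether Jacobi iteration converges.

a₁₂a₂₁/(a₁₁a₂₂) = (4)·(5) / ((-7)·(-2)) = 1.428571
ρ = √|1.428571| = √1.428571 = 1.1952
ρ > 1, so Jacobi diverges

1.1952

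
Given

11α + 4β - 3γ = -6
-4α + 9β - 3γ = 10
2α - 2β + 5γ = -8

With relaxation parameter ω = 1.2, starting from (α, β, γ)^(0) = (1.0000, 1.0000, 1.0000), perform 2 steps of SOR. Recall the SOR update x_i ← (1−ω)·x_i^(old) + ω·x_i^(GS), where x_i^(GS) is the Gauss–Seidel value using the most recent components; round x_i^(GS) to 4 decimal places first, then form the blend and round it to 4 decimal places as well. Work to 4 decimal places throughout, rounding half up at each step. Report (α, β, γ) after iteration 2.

(-1.2889, -0.0252, -1.0798)

Iteration 1:
  α: GS value = (-6 - (4)·1.0000 - (-3)·1.0000) / (11) = -0.6364;  α ← (1−ω)·1.0000 + ω·-0.6364 = -0.9637
  β: GS value = (10 - (-4)·-0.9637 - (-3)·1.0000) / (9) = 1.0161;  β ← (1−ω)·1.0000 + ω·1.0161 = 1.0193
  γ: GS value = (-8 - (2)·-0.9637 - (-2)·1.0193) / (5) = -0.8068;  γ ← (1−ω)·1.0000 + ω·-0.8068 = -1.1682
Iteration 2:
  α: GS value = (-6 - (4)·1.0193 - (-3)·-1.1682) / (11) = -1.2347;  α ← (1−ω)·-0.9637 + ω·-1.2347 = -1.2889
  β: GS value = (10 - (-4)·-1.2889 - (-3)·-1.1682) / (9) = 0.1489;  β ← (1−ω)·1.0193 + ω·0.1489 = -0.0252
  γ: GS value = (-8 - (2)·-1.2889 - (-2)·-0.0252) / (5) = -1.0945;  γ ← (1−ω)·-1.1682 + ω·-1.0945 = -1.0798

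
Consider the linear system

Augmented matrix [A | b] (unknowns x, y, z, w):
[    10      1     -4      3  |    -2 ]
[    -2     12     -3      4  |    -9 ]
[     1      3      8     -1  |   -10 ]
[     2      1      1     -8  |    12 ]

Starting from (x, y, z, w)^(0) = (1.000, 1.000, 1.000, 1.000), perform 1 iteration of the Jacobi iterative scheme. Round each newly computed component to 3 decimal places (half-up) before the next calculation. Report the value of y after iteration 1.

-0.667

Iteration 1:
  x = (-2 - (1)·1.000 - (-4)·1.000 - (3)·1.000) / (10) = -0.200
  y = (-9 - (-2)·1.000 - (-3)·1.000 - (4)·1.000) / (12) = -0.667
  z = (-10 - (1)·1.000 - (3)·1.000 - (-1)·1.000) / (8) = -1.625
  w = (12 - (2)·1.000 - (1)·1.000 - (1)·1.000) / (-8) = -1.000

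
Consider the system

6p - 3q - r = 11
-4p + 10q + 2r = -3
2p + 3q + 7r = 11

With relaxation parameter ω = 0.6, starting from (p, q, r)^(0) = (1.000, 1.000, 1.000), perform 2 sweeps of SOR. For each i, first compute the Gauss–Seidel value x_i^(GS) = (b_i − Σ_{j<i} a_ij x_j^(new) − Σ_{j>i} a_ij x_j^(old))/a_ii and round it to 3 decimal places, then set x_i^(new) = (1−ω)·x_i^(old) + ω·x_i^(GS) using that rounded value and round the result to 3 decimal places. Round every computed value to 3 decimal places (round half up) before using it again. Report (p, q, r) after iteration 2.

(2.114, 0.445, 0.816)

Iteration 1:
  p: GS value = (11 - (-3)·1.000 - (-1)·1.000) / (6) = 2.500;  p ← (1−ω)·1.000 + ω·2.500 = 1.900
  q: GS value = (-3 - (-4)·1.900 - (2)·1.000) / (10) = 0.260;  q ← (1−ω)·1.000 + ω·0.260 = 0.556
  r: GS value = (11 - (2)·1.900 - (3)·0.556) / (7) = 0.790;  r ← (1−ω)·1.000 + ω·0.790 = 0.874
Iteration 2:
  p: GS value = (11 - (-3)·0.556 - (-1)·0.874) / (6) = 2.257;  p ← (1−ω)·1.900 + ω·2.257 = 2.114
  q: GS value = (-3 - (-4)·2.114 - (2)·0.874) / (10) = 0.371;  q ← (1−ω)·0.556 + ω·0.371 = 0.445
  r: GS value = (11 - (2)·2.114 - (3)·0.445) / (7) = 0.777;  r ← (1−ω)·0.874 + ω·0.777 = 0.816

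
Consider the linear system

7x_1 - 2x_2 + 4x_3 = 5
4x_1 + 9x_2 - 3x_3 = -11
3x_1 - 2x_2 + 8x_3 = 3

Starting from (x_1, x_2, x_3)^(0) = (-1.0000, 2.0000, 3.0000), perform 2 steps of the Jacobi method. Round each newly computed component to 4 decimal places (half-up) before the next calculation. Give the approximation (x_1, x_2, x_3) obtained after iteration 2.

(0.0635, -0.6151, 0.5913)

Iteration 1:
  x_1 = (5 - (-2)·2.0000 - (4)·3.0000) / (7) = -0.4286
  x_2 = (-11 - (4)·-1.0000 - (-3)·3.0000) / (9) = 0.2222
  x_3 = (3 - (3)·-1.0000 - (-2)·2.0000) / (8) = 1.2500
Iteration 2:
  x_1 = (5 - (-2)·0.2222 - (4)·1.2500) / (7) = 0.0635
  x_2 = (-11 - (4)·-0.4286 - (-3)·1.2500) / (9) = -0.6151
  x_3 = (3 - (3)·-0.4286 - (-2)·0.2222) / (8) = 0.5913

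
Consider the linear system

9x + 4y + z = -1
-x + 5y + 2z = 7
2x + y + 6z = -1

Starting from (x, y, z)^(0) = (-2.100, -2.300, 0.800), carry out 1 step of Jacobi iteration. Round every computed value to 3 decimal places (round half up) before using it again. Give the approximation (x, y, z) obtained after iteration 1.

Iteration 1:
  x = (-1 - (4)·-2.300 - (1)·0.800) / (9) = 0.822
  y = (7 - (-1)·-2.100 - (2)·0.800) / (5) = 0.660
  z = (-1 - (2)·-2.100 - (1)·-2.300) / (6) = 0.917

(0.822, 0.660, 0.917)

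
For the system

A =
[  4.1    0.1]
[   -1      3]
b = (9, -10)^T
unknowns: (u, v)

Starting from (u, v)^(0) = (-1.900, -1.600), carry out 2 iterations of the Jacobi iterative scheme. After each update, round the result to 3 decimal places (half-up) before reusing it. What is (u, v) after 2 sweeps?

Iteration 1:
  u = (9 - (0.1)·-1.600) / (4.1) = 2.234
  v = (-10 - (-1)·-1.900) / (3) = -3.967
Iteration 2:
  u = (9 - (0.1)·-3.967) / (4.1) = 2.292
  v = (-10 - (-1)·2.234) / (3) = -2.589

(2.292, -2.589)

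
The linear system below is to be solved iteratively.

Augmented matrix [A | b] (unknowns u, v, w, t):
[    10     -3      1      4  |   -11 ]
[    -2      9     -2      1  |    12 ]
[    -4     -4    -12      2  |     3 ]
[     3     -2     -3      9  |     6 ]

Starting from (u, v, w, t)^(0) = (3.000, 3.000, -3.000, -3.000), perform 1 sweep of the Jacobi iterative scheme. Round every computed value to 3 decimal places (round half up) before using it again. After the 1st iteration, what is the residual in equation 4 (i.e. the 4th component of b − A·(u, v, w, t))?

Iteration 1:
  u = (-11 - (-3)·3.000 - (1)·-3.000 - (4)·-3.000) / (10) = 1.300
  v = (12 - (-2)·3.000 - (-2)·-3.000 - (1)·-3.000) / (9) = 1.667
  w = (3 - (-4)·3.000 - (-4)·3.000 - (2)·-3.000) / (-12) = -2.750
  t = (6 - (3)·3.000 - (-2)·3.000 - (-3)·-3.000) / (9) = -0.667
Residual b − A·x = (-13.581, -5.236, -16.798, 3.187)

3.187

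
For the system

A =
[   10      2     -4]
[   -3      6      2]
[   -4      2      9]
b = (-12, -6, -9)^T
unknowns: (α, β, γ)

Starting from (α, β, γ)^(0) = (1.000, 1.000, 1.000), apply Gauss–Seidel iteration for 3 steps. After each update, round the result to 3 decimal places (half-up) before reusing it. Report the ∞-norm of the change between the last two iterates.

Iteration 1:
  α = (-12 - (2)·1.000 - (-4)·1.000) / (10) = -1.000
  β = (-6 - (-3)·-1.000 - (2)·1.000) / (6) = -1.833
  γ = (-9 - (-4)·-1.000 - (2)·-1.833) / (9) = -1.037
Iteration 2:
  α = (-12 - (2)·-1.833 - (-4)·-1.037) / (10) = -1.248
  β = (-6 - (-3)·-1.248 - (2)·-1.037) / (6) = -1.278
  γ = (-9 - (-4)·-1.248 - (2)·-1.278) / (9) = -1.271
Iteration 3:
  α = (-12 - (2)·-1.278 - (-4)·-1.271) / (10) = -1.453
  β = (-6 - (-3)·-1.453 - (2)·-1.271) / (6) = -1.303
  γ = (-9 - (-4)·-1.453 - (2)·-1.303) / (9) = -1.356
Change: (-0.205, -0.025, -0.085) → max |·| = 0.205

0.205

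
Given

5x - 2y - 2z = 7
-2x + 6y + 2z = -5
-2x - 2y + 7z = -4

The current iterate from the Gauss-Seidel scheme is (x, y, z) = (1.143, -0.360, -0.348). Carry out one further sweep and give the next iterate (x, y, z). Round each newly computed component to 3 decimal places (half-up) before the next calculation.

One sweep:
  x = (7 - (-2)·-0.360 - (-2)·-0.348) / (5) = 1.117
  y = (-5 - (-2)·1.117 - (2)·-0.348) / (6) = -0.345
  z = (-4 - (-2)·1.117 - (-2)·-0.345) / (7) = -0.351

(1.117, -0.345, -0.351)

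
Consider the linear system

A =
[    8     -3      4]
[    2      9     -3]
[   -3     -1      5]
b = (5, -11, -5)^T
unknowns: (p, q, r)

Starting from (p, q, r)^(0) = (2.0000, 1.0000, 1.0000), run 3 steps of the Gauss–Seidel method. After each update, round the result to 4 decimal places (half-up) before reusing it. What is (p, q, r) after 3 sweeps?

Iteration 1:
  p = (5 - (-3)·1.0000 - (4)·1.0000) / (8) = 0.5000
  q = (-11 - (2)·0.5000 - (-3)·1.0000) / (9) = -1.0000
  r = (-5 - (-3)·0.5000 - (-1)·-1.0000) / (5) = -0.9000
Iteration 2:
  p = (5 - (-3)·-1.0000 - (4)·-0.9000) / (8) = 0.7000
  q = (-11 - (2)·0.7000 - (-3)·-0.9000) / (9) = -1.6778
  r = (-5 - (-3)·0.7000 - (-1)·-1.6778) / (5) = -0.9156
Iteration 3:
  p = (5 - (-3)·-1.6778 - (4)·-0.9156) / (8) = 0.4536
  q = (-11 - (2)·0.4536 - (-3)·-0.9156) / (9) = -1.6282
  r = (-5 - (-3)·0.4536 - (-1)·-1.6282) / (5) = -1.0535

(0.4536, -1.6282, -1.0535)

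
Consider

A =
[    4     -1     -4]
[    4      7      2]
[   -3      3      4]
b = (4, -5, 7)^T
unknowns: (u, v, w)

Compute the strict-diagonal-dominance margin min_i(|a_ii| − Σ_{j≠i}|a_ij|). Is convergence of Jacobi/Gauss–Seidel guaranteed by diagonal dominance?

-2

row 1: |4| − (1+4) = -1
row 2: |7| − (4+2) = 1
row 3: |4| − (3+3) = -2
minimum over rows = -2 → not strictly diagonally dominant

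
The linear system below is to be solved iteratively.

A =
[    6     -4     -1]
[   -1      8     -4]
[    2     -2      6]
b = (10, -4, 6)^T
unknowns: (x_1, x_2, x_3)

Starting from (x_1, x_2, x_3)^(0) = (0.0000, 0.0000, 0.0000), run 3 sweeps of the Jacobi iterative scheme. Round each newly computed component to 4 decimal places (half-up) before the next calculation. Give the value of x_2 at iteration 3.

-0.1736

Iteration 1:
  x_1 = (10 - (-4)·0.0000 - (-1)·0.0000) / (6) = 1.6667
  x_2 = (-4 - (-1)·0.0000 - (-4)·0.0000) / (8) = -0.5000
  x_3 = (6 - (2)·0.0000 - (-2)·0.0000) / (6) = 1.0000
Iteration 2:
  x_1 = (10 - (-4)·-0.5000 - (-1)·1.0000) / (6) = 1.5000
  x_2 = (-4 - (-1)·1.6667 - (-4)·1.0000) / (8) = 0.2083
  x_3 = (6 - (2)·1.6667 - (-2)·-0.5000) / (6) = 0.2778
Iteration 3:
  x_1 = (10 - (-4)·0.2083 - (-1)·0.2778) / (6) = 1.8518
  x_2 = (-4 - (-1)·1.5000 - (-4)·0.2778) / (8) = -0.1736
  x_3 = (6 - (2)·1.5000 - (-2)·0.2083) / (6) = 0.5694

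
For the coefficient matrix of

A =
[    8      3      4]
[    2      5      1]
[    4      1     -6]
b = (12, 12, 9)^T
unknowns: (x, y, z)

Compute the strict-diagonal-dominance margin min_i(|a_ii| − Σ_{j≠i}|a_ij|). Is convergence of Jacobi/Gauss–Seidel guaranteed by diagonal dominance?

1

row 1: |8| − (3+4) = 1
row 2: |5| − (2+1) = 2
row 3: |-6| − (4+1) = 1
minimum over rows = 1 → strictly diagonally dominant (convergence guaranteed)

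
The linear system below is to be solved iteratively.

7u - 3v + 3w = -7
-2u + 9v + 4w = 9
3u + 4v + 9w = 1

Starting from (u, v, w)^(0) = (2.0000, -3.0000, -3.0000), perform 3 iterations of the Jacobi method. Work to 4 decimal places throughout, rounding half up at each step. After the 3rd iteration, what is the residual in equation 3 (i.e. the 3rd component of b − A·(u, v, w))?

-2.5493

Iteration 1:
  u = (-7 - (-3)·-3.0000 - (3)·-3.0000) / (7) = -1.0000
  v = (9 - (-2)·2.0000 - (4)·-3.0000) / (9) = 2.7778
  w = (1 - (3)·2.0000 - (4)·-3.0000) / (9) = 0.7778
Iteration 2:
  u = (-7 - (-3)·2.7778 - (3)·0.7778) / (7) = -0.1429
  v = (9 - (-2)·-1.0000 - (4)·0.7778) / (9) = 0.4321
  w = (1 - (3)·-1.0000 - (4)·2.7778) / (9) = -0.7901
Iteration 3:
  u = (-7 - (-3)·0.4321 - (3)·-0.7901) / (7) = -0.4762
  v = (9 - (-2)·-0.1429 - (4)·-0.7901) / (9) = 1.3194
  w = (1 - (3)·-0.1429 - (4)·0.4321) / (9) = -0.0333
Residual b − A·x = (0.3915, -3.6938, -2.5493)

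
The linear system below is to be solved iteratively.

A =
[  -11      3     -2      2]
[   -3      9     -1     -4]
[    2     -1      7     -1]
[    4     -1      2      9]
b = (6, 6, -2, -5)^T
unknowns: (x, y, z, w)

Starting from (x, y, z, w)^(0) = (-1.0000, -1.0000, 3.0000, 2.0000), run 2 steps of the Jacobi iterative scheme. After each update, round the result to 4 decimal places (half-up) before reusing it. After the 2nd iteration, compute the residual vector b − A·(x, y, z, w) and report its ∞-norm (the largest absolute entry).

5.7019

Iteration 1:
  x = (6 - (3)·-1.0000 - (-2)·3.0000 - (2)·2.0000) / (-11) = -1.0000
  y = (6 - (-3)·-1.0000 - (-1)·3.0000 - (-4)·2.0000) / (9) = 1.5556
  z = (-2 - (2)·-1.0000 - (-1)·-1.0000 - (-1)·2.0000) / (7) = 0.1429
  w = (-5 - (4)·-1.0000 - (-1)·-1.0000 - (2)·3.0000) / (9) = -0.8889
Iteration 2:
  x = (6 - (3)·1.5556 - (-2)·0.1429 - (2)·-0.8889) / (-11) = -0.3088
  y = (6 - (-3)·-1.0000 - (-1)·0.1429 - (-4)·-0.8889) / (9) = -0.0459
  z = (-2 - (2)·-1.0000 - (-1)·1.5556 - (-1)·-0.8889) / (7) = 0.0952
  w = (-5 - (4)·-1.0000 - (-1)·1.5556 - (2)·0.1429) / (9) = 0.0300
Residual b − A·x = (2.8713, 5.7019, -2.0647, -4.2711); ∞-norm = 5.7019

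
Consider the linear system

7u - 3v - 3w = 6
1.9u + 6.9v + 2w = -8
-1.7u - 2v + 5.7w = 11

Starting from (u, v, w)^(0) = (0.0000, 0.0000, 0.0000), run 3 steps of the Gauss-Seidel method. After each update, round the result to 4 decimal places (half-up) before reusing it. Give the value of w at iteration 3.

Iteration 1:
  u = (6 - (-3)·0.0000 - (-3)·0.0000) / (7) = 0.8571
  v = (-8 - (1.9)·0.8571 - (2)·0.0000) / (6.9) = -1.3954
  w = (11 - (-1.7)·0.8571 - (-2)·-1.3954) / (5.7) = 1.6958
Iteration 2:
  u = (6 - (-3)·-1.3954 - (-3)·1.6958) / (7) = 0.9859
  v = (-8 - (1.9)·0.9859 - (2)·1.6958) / (6.9) = -1.9224
  w = (11 - (-1.7)·0.9859 - (-2)·-1.9224) / (5.7) = 1.5493
Iteration 3:
  u = (6 - (-3)·-1.9224 - (-3)·1.5493) / (7) = 0.6972
  v = (-8 - (1.9)·0.6972 - (2)·1.5493) / (6.9) = -1.8005
  w = (11 - (-1.7)·0.6972 - (-2)·-1.8005) / (5.7) = 1.5060

1.5060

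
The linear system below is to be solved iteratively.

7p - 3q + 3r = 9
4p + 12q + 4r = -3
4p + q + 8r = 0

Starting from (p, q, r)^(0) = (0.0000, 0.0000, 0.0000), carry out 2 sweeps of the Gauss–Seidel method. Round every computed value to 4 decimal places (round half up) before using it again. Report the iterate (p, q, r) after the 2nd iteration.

Iteration 1:
  p = (9 - (-3)·0.0000 - (3)·0.0000) / (7) = 1.2857
  q = (-3 - (4)·1.2857 - (4)·0.0000) / (12) = -0.6786
  r = (0 - (4)·1.2857 - (1)·-0.6786) / (8) = -0.5580
Iteration 2:
  p = (9 - (-3)·-0.6786 - (3)·-0.5580) / (7) = 1.2340
  q = (-3 - (4)·1.2340 - (4)·-0.5580) / (12) = -0.4753
  r = (0 - (4)·1.2340 - (1)·-0.4753) / (8) = -0.5576

(1.2340, -0.4753, -0.5576)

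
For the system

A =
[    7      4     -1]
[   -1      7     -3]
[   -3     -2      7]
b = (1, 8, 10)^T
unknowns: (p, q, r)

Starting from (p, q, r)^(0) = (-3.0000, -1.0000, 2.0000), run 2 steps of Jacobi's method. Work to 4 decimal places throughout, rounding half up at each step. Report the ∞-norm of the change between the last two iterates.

2.4490

Iteration 1:
  p = (1 - (4)·-1.0000 - (-1)·2.0000) / (7) = 1.0000
  q = (8 - (-1)·-3.0000 - (-3)·2.0000) / (7) = 1.5714
  r = (10 - (-3)·-3.0000 - (-2)·-1.0000) / (7) = -0.1429
Iteration 2:
  p = (1 - (4)·1.5714 - (-1)·-0.1429) / (7) = -0.7755
  q = (8 - (-1)·1.0000 - (-3)·-0.1429) / (7) = 1.2245
  r = (10 - (-3)·1.0000 - (-2)·1.5714) / (7) = 2.3061
Change: (-1.7755, -0.3469, 2.4490) → max |·| = 2.4490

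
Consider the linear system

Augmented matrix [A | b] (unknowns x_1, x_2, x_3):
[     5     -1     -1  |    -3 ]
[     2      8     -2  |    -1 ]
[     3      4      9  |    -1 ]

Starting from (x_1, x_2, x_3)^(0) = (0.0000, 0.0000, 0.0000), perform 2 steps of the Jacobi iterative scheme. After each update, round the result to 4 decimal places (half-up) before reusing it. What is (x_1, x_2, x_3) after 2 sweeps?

Iteration 1:
  x_1 = (-3 - (-1)·0.0000 - (-1)·0.0000) / (5) = -0.6000
  x_2 = (-1 - (2)·0.0000 - (-2)·0.0000) / (8) = -0.1250
  x_3 = (-1 - (3)·0.0000 - (4)·0.0000) / (9) = -0.1111
Iteration 2:
  x_1 = (-3 - (-1)·-0.1250 - (-1)·-0.1111) / (5) = -0.6472
  x_2 = (-1 - (2)·-0.6000 - (-2)·-0.1111) / (8) = -0.0028
  x_3 = (-1 - (3)·-0.6000 - (4)·-0.1250) / (9) = 0.1444

(-0.6472, -0.0028, 0.1444)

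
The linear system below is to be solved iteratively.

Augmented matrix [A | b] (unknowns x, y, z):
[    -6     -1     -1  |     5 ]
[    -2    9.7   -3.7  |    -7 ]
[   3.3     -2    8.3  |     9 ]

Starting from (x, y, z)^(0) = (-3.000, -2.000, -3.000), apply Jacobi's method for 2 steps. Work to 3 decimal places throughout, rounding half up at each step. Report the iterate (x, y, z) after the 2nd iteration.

Iteration 1:
  x = (5 - (-1)·-2.000 - (-1)·-3.000) / (-6) = 0.000
  y = (-7 - (-2)·-3.000 - (-3.7)·-3.000) / (9.7) = -2.485
  z = (9 - (3.3)·-3.000 - (-2)·-2.000) / (8.3) = 1.795
Iteration 2:
  x = (5 - (-1)·-2.485 - (-1)·1.795) / (-6) = -0.718
  y = (-7 - (-2)·0.000 - (-3.7)·1.795) / (9.7) = -0.037
  z = (9 - (3.3)·0.000 - (-2)·-2.485) / (8.3) = 0.486

(-0.718, -0.037, 0.486)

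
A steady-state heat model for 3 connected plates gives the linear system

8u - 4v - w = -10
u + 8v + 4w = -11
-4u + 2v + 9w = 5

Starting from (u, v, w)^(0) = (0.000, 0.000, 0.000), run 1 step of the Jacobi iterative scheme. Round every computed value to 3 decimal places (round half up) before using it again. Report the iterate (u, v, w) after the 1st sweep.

Iteration 1:
  u = (-10 - (-4)·0.000 - (-1)·0.000) / (8) = -1.250
  v = (-11 - (1)·0.000 - (4)·0.000) / (8) = -1.375
  w = (5 - (-4)·0.000 - (2)·0.000) / (9) = 0.556

(-1.250, -1.375, 0.556)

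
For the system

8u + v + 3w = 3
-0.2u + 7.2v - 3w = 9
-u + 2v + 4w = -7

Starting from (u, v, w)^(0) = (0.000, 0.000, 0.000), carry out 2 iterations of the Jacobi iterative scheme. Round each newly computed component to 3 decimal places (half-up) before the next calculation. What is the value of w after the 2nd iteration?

-2.281

Iteration 1:
  u = (3 - (1)·0.000 - (3)·0.000) / (8) = 0.375
  v = (9 - (-0.2)·0.000 - (-3)·0.000) / (7.2) = 1.250
  w = (-7 - (-1)·0.000 - (2)·0.000) / (4) = -1.750
Iteration 2:
  u = (3 - (1)·1.250 - (3)·-1.750) / (8) = 0.875
  v = (9 - (-0.2)·0.375 - (-3)·-1.750) / (7.2) = 0.531
  w = (-7 - (-1)·0.375 - (2)·1.250) / (4) = -2.281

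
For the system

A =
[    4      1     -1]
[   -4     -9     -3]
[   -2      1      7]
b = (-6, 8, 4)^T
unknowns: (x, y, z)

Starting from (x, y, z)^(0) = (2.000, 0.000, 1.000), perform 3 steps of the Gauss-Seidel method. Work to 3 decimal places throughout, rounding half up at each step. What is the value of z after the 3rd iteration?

0.250

Iteration 1:
  x = (-6 - (1)·0.000 - (-1)·1.000) / (4) = -1.250
  y = (8 - (-4)·-1.250 - (-3)·1.000) / (-9) = -0.667
  z = (4 - (-2)·-1.250 - (1)·-0.667) / (7) = 0.310
Iteration 2:
  x = (-6 - (1)·-0.667 - (-1)·0.310) / (4) = -1.256
  y = (8 - (-4)·-1.256 - (-3)·0.310) / (-9) = -0.434
  z = (4 - (-2)·-1.256 - (1)·-0.434) / (7) = 0.275
Iteration 3:
  x = (-6 - (1)·-0.434 - (-1)·0.275) / (4) = -1.323
  y = (8 - (-4)·-1.323 - (-3)·0.275) / (-9) = -0.393
  z = (4 - (-2)·-1.323 - (1)·-0.393) / (7) = 0.250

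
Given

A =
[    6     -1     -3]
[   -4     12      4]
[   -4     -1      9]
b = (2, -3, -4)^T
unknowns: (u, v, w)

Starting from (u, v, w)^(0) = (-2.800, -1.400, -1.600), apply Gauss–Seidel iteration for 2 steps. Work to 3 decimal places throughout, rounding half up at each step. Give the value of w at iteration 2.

-0.460

Iteration 1:
  u = (2 - (-1)·-1.400 - (-3)·-1.600) / (6) = -0.700
  v = (-3 - (-4)·-0.700 - (4)·-1.600) / (12) = 0.050
  w = (-4 - (-4)·-0.700 - (-1)·0.050) / (9) = -0.750
Iteration 2:
  u = (2 - (-1)·0.050 - (-3)·-0.750) / (6) = -0.033
  v = (-3 - (-4)·-0.033 - (4)·-0.750) / (12) = -0.011
  w = (-4 - (-4)·-0.033 - (-1)·-0.011) / (9) = -0.460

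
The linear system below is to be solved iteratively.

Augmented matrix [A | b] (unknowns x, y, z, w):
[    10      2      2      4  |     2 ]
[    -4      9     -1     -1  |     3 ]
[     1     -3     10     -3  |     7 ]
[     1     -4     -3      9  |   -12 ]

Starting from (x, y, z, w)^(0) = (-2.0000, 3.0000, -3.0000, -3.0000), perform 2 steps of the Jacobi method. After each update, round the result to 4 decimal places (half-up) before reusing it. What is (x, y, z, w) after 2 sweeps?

Iteration 1:
  x = (2 - (2)·3.0000 - (2)·-3.0000 - (4)·-3.0000) / (10) = 1.4000
  y = (3 - (-4)·-2.0000 - (-1)·-3.0000 - (-1)·-3.0000) / (9) = -1.2222
  z = (7 - (1)·-2.0000 - (-3)·3.0000 - (-3)·-3.0000) / (10) = 0.9000
  w = (-12 - (1)·-2.0000 - (-4)·3.0000 - (-3)·-3.0000) / (9) = -0.7778
Iteration 2:
  x = (2 - (2)·-1.2222 - (2)·0.9000 - (4)·-0.7778) / (10) = 0.5756
  y = (3 - (-4)·1.4000 - (-1)·0.9000 - (-1)·-0.7778) / (9) = 0.9691
  z = (7 - (1)·1.4000 - (-3)·-1.2222 - (-3)·-0.7778) / (10) = -0.0400
  w = (-12 - (1)·1.4000 - (-4)·-1.2222 - (-3)·0.9000) / (9) = -1.7321

(0.5756, 0.9691, -0.0400, -1.7321)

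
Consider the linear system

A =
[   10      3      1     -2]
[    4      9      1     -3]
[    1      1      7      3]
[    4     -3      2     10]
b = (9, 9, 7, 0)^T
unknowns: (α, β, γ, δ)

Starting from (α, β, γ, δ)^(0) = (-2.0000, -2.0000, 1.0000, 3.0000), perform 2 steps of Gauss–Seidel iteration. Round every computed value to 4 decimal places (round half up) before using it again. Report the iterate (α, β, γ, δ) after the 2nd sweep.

(0.6000, 0.6937, 0.9682, -0.2255)

Iteration 1:
  α = (9 - (3)·-2.0000 - (1)·1.0000 - (-2)·3.0000) / (10) = 2.0000
  β = (9 - (4)·2.0000 - (1)·1.0000 - (-3)·3.0000) / (9) = 1.0000
  γ = (7 - (1)·2.0000 - (1)·1.0000 - (3)·3.0000) / (7) = -0.7143
  δ = (0 - (4)·2.0000 - (-3)·1.0000 - (2)·-0.7143) / (10) = -0.3571
Iteration 2:
  α = (9 - (3)·1.0000 - (1)·-0.7143 - (-2)·-0.3571) / (10) = 0.6000
  β = (9 - (4)·0.6000 - (1)·-0.7143 - (-3)·-0.3571) / (9) = 0.6937
  γ = (7 - (1)·0.6000 - (1)·0.6937 - (3)·-0.3571) / (7) = 0.9682
  δ = (0 - (4)·0.6000 - (-3)·0.6937 - (2)·0.9682) / (10) = -0.2255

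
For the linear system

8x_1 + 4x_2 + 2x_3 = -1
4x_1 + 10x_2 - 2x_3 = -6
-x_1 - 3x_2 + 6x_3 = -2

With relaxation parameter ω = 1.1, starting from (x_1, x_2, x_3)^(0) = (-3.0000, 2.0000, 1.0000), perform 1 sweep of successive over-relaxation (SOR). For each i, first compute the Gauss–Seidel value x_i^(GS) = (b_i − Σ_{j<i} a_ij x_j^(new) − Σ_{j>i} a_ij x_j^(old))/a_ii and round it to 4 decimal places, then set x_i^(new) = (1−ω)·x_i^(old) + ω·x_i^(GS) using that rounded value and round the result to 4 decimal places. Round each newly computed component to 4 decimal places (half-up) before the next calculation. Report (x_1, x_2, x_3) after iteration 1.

Iteration 1:
  x_1: GS value = (-1 - (4)·2.0000 - (2)·1.0000) / (8) = -1.3750;  x_1 ← (1−ω)·-3.0000 + ω·-1.3750 = -1.2125
  x_2: GS value = (-6 - (4)·-1.2125 - (-2)·1.0000) / (10) = 0.0850;  x_2 ← (1−ω)·2.0000 + ω·0.0850 = -0.1065
  x_3: GS value = (-2 - (-1)·-1.2125 - (-3)·-0.1065) / (6) = -0.5887;  x_3 ← (1−ω)·1.0000 + ω·-0.5887 = -0.7476

(-1.2125, -0.1065, -0.7476)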